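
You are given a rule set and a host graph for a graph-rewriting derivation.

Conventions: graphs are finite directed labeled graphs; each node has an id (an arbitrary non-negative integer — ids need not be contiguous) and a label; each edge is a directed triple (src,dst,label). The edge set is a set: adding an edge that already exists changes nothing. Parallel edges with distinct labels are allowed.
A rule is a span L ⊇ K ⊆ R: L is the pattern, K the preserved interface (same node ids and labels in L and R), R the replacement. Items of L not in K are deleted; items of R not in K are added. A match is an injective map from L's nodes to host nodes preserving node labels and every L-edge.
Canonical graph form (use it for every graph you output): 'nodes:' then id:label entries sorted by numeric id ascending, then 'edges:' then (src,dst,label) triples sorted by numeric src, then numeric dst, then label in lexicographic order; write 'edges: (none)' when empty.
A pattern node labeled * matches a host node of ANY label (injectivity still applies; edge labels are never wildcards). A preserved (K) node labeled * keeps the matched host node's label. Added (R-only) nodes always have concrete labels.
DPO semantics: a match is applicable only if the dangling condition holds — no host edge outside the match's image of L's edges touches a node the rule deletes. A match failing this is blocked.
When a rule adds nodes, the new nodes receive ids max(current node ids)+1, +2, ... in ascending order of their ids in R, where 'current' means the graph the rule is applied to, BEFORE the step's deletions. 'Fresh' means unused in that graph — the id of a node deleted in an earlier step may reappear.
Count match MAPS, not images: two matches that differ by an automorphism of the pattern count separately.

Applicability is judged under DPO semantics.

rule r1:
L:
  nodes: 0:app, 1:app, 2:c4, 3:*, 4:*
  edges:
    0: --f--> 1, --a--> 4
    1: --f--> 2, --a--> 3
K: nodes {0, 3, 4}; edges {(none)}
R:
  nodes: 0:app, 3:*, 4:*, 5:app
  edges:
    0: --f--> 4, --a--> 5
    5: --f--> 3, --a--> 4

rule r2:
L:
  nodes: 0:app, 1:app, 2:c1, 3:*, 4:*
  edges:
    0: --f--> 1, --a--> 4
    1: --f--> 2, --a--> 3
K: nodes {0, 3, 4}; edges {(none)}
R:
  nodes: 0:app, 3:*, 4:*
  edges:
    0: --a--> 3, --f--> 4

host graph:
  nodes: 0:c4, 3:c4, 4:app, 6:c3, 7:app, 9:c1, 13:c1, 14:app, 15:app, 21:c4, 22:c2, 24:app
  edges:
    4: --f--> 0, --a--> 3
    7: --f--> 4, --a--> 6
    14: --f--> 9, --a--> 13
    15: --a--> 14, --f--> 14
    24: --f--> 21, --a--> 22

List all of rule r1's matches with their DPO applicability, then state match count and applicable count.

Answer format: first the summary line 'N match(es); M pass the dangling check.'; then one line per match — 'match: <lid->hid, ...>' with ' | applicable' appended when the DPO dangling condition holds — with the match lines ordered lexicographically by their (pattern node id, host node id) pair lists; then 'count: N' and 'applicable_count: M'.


1 match(es); 1 pass the dangling check.
match: 0->7, 1->4, 2->0, 3->3, 4->6 | applicable
count: 1
applicable_count: 1


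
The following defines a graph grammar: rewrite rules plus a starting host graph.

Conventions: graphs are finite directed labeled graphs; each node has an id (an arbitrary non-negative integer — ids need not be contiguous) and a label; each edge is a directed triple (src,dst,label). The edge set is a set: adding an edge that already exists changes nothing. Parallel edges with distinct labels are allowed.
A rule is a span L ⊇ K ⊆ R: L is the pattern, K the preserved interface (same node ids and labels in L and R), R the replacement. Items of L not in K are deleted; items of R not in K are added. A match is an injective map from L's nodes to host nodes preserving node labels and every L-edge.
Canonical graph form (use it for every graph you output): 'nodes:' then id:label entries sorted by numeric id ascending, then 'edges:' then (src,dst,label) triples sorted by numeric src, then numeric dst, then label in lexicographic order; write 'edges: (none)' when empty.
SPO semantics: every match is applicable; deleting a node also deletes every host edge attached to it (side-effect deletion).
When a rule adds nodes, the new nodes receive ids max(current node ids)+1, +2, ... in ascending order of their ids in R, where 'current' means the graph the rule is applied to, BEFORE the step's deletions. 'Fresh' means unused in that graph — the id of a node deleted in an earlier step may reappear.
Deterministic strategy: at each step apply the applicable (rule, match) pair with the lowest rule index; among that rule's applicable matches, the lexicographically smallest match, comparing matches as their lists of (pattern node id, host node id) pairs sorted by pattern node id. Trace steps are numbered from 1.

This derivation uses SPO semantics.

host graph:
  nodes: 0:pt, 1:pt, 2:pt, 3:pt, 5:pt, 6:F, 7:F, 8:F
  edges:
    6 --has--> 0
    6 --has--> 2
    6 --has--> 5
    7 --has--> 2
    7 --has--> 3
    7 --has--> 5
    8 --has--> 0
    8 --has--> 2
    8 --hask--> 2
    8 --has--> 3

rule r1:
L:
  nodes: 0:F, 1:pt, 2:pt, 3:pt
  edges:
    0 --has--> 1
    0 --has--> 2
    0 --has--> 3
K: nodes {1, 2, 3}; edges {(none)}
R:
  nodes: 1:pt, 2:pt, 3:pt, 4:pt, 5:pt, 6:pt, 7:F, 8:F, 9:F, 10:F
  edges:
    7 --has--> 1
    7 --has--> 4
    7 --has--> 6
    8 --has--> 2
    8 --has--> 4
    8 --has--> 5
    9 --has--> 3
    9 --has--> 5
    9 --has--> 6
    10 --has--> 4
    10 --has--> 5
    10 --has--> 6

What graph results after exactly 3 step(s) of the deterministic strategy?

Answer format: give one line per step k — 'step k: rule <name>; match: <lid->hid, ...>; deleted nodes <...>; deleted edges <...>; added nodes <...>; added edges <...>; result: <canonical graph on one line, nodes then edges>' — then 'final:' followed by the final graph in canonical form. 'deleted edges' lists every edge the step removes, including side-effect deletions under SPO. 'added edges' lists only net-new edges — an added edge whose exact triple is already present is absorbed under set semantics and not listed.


step 1: rule r1; match: 0->6, 1->0, 2->2, 3->5; deleted nodes 6; deleted edges (6,0,has); (6,2,has); (6,5,has); added nodes 9, 10, 11, 12, 13, 14, 15; added edges (12,0,has); (12,9,has); (12,11,has); (13,2,has); (13,9,has); (13,10,has); (14,5,has); (14,10,has); (14,11,has); (15,9,has); (15,10,has); (15,11,has); result: nodes: 0:pt, 1:pt, 2:pt, 3:pt, 5:pt, 7:F, 8:F, 9:pt, 10:pt, 11:pt, 12:F, 13:F, 14:F, 15:F edges: (7,2,has); (7,3,has); (7,5,has); (8,0,has); (8,2,has); (8,2,hask); (8,3,has); (12,0,has); (12,9,has); (12,11,has); (13,2,has); (13,9,has); (13,10,has); (14,5,has); (14,10,has); (14,11,has); (15,9,has); (15,10,has); (15,11,has)
step 2: rule r1; match: 0->7, 1->2, 2->3, 3->5; deleted nodes 7; deleted edges (7,2,has); (7,3,has); (7,5,has); added nodes 16, 17, 18, 19, 20, 21, 22; added edges (19,2,has); (19,16,has); (19,18,has); (20,3,has); (20,16,has); (20,17,has); (21,5,has); (21,17,has); (21,18,has); (22,16,has); (22,17,has); (22,18,has); result: nodes: 0:pt, 1:pt, 2:pt, 3:pt, 5:pt, 8:F, 9:pt, 10:pt, 11:pt, 12:F, 13:F, 14:F, 15:F, 16:pt, 17:pt, 18:pt, 19:F, 20:F, 21:F, 22:F edges: (8,0,has); (8,2,has); (8,2,hask); (8,3,has); (12,0,has); (12,9,has); (12,11,has); (13,2,has); (13,9,has); (13,10,has); (14,5,has); (14,10,has); (14,11,has); (15,9,has); (15,10,has); (15,11,has); (19,2,has); (19,16,has); (19,18,has); (20,3,has); (20,16,has); (20,17,has); (21,5,has); (21,17,has); (21,18,has); (22,16,has); (22,17,has); (22,18,has)
step 3: rule r1; match: 0->8, 1->0, 2->2, 3->3; deleted nodes 8; deleted edges (8,0,has); (8,2,has); (8,2,hask); (8,3,has); added nodes 23, 24, 25, 26, 27, 28, 29; added edges (26,0,has); (26,23,has); (26,25,has); (27,2,has); (27,23,has); (27,24,has); (28,3,has); (28,24,has); (28,25,has); (29,23,has); (29,24,has); (29,25,has); result: nodes: 0:pt, 1:pt, 2:pt, 3:pt, 5:pt, 9:pt, 10:pt, 11:pt, 12:F, 13:F, 14:F, 15:F, 16:pt, 17:pt, 18:pt, 19:F, 20:F, 21:F, 22:F, 23:pt, 24:pt, 25:pt, 26:F, 27:F, 28:F, 29:F edges: (12,0,has); (12,9,has); (12,11,has); (13,2,has); (13,9,has); (13,10,has); (14,5,has); (14,10,has); (14,11,has); (15,9,has); (15,10,has); (15,11,has); (19,2,has); (19,16,has); (19,18,has); (20,3,has); (20,16,has); (20,17,has); (21,5,has); (21,17,has); (21,18,has); (22,16,has); (22,17,has); (22,18,has); (26,0,has); (26,23,has); (26,25,has); (27,2,has); (27,23,has); (27,24,has); (28,3,has); (28,24,has); (28,25,has); (29,23,has); (29,24,has); (29,25,has)
final:
nodes: 0:pt, 1:pt, 2:pt, 3:pt, 5:pt, 9:pt, 10:pt, 11:pt, 12:F, 13:F, 14:F, 15:F, 16:pt, 17:pt, 18:pt, 19:F, 20:F, 21:F, 22:F, 23:pt, 24:pt, 25:pt, 26:F, 27:F, 28:F, 29:F
edges: (12,0,has); (12,9,has); (12,11,has); (13,2,has); (13,9,has); (13,10,has); (14,5,has); (14,10,has); (14,11,has); (15,9,has); (15,10,has); (15,11,has); (19,2,has); (19,16,has); (19,18,has); (20,3,has); (20,16,has); (20,17,has); (21,5,has); (21,17,has); (21,18,has); (22,16,has); (22,17,has); (22,18,has); (26,0,has); (26,23,has); (26,25,has); (27,2,has); (27,23,has); (27,24,has); (28,3,has); (28,24,has); (28,25,has); (29,23,has); (29,24,has); (29,25,has)


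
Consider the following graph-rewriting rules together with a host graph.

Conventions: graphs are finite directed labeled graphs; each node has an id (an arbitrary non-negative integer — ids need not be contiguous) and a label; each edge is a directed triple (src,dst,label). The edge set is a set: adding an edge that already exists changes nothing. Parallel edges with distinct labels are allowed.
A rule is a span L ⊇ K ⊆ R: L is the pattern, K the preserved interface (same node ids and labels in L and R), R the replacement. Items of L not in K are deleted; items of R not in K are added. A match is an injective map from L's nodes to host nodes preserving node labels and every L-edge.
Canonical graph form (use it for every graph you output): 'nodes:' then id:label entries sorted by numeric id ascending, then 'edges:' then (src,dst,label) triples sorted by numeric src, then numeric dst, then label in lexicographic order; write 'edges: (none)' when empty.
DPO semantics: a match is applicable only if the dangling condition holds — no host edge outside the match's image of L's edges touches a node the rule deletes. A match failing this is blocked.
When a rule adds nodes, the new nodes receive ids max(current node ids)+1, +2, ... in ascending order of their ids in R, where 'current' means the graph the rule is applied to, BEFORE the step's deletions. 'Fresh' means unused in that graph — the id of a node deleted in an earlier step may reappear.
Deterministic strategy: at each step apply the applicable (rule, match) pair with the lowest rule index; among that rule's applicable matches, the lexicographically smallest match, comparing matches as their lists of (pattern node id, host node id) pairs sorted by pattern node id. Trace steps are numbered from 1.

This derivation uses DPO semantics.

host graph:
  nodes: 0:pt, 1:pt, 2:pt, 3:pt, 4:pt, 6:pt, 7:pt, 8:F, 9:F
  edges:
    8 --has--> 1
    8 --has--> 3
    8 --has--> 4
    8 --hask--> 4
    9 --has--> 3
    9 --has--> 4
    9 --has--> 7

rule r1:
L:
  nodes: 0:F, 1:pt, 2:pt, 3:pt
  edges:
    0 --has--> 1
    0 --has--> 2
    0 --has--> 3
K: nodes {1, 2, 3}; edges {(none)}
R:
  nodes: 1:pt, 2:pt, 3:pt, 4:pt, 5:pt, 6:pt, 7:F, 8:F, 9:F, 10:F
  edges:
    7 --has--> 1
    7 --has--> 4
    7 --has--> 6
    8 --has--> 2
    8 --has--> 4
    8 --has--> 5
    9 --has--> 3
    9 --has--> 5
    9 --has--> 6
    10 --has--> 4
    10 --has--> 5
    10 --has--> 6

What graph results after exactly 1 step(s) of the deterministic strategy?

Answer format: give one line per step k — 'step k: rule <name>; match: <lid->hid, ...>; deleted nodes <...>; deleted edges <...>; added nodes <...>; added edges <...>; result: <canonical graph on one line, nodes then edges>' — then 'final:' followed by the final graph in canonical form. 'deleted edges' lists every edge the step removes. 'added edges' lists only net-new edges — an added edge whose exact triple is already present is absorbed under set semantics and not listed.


step 1: rule r1; match: 0->9, 1->3, 2->4, 3->7; deleted nodes 9; deleted edges (9,3,has); (9,4,has); (9,7,has); added nodes 10, 11, 12, 13, 14, 15, 16; added edges (13,3,has); (13,10,has); (13,12,has); (14,4,has); (14,10,has); (14,11,has); (15,7,has); (15,11,has); (15,12,has); (16,10,has); (16,11,has); (16,12,has); result: nodes: 0:pt, 1:pt, 2:pt, 3:pt, 4:pt, 6:pt, 7:pt, 8:F, 10:pt, 11:pt, 12:pt, 13:F, 14:F, 15:F, 16:F edges: (8,1,has); (8,3,has); (8,4,has); (8,4,hask); (13,3,has); (13,10,has); (13,12,has); (14,4,has); (14,10,has); (14,11,has); (15,7,has); (15,11,has); (15,12,has); (16,10,has); (16,11,has); (16,12,has)
final:
nodes: 0:pt, 1:pt, 2:pt, 3:pt, 4:pt, 6:pt, 7:pt, 8:F, 10:pt, 11:pt, 12:pt, 13:F, 14:F, 15:F, 16:F
edges: (8,1,has); (8,3,has); (8,4,has); (8,4,hask); (13,3,has); (13,10,has); (13,12,has); (14,4,has); (14,10,has); (14,11,has); (15,7,has); (15,11,has); (15,12,has); (16,10,has); (16,11,has); (16,12,has)


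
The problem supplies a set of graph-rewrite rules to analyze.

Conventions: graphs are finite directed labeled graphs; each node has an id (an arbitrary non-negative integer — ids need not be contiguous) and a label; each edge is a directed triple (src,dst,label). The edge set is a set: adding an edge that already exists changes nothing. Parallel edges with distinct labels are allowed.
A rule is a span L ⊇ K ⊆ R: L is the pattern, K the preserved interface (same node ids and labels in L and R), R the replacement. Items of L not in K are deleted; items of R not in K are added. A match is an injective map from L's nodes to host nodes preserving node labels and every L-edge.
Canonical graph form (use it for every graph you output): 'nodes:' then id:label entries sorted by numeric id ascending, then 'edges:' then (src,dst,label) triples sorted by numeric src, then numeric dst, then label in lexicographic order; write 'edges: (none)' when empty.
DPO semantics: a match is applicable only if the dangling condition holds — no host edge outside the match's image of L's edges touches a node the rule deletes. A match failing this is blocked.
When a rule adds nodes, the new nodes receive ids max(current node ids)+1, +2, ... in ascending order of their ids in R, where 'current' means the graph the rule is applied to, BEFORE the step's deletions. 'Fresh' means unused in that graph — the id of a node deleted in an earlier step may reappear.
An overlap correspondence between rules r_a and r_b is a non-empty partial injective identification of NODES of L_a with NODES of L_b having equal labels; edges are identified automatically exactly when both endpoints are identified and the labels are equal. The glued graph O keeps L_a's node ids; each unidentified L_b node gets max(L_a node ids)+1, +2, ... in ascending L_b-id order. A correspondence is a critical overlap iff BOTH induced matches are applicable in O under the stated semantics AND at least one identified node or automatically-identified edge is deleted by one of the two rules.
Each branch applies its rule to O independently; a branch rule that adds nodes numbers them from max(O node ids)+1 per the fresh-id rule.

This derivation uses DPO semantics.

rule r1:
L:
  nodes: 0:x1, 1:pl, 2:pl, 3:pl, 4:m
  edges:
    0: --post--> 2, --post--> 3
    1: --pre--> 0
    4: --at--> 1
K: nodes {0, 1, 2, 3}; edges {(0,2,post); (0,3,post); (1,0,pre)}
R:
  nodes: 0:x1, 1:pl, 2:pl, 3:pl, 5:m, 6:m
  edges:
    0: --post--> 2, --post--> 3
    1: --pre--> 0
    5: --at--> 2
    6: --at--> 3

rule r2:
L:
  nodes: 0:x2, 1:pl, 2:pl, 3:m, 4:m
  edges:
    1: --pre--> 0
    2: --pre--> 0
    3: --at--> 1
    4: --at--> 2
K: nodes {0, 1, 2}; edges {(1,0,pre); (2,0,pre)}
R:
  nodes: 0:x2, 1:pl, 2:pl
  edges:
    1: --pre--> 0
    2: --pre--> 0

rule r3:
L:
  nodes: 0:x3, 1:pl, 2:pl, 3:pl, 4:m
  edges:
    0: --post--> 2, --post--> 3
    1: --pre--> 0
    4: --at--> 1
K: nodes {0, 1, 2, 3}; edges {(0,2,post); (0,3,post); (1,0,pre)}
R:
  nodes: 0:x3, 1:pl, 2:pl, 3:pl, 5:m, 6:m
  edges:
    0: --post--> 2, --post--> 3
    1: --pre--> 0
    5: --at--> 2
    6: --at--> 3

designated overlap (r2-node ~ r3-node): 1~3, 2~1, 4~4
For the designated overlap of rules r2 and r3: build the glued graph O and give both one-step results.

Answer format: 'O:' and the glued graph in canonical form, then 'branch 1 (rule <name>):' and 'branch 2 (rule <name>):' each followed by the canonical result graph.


O:
nodes: 0:x2, 1:pl, 2:pl, 3:m, 4:m, 5:x3, 6:pl
edges: (1,0,pre); (2,0,pre); (2,5,pre); (3,1,at); (4,2,at); (5,1,post); (5,6,post)
branch 1 (rule r2):
nodes: 0:x2, 1:pl, 2:pl, 5:x3, 6:pl
edges: (1,0,pre); (2,0,pre); (2,5,pre); (5,1,post); (5,6,post)
branch 2 (rule r3):
nodes: 0:x2, 1:pl, 2:pl, 3:m, 5:x3, 6:pl, 7:m, 8:m
edges: (1,0,pre); (2,0,pre); (2,5,pre); (3,1,at); (5,1,post); (5,6,post); (7,6,at); (8,1,at)


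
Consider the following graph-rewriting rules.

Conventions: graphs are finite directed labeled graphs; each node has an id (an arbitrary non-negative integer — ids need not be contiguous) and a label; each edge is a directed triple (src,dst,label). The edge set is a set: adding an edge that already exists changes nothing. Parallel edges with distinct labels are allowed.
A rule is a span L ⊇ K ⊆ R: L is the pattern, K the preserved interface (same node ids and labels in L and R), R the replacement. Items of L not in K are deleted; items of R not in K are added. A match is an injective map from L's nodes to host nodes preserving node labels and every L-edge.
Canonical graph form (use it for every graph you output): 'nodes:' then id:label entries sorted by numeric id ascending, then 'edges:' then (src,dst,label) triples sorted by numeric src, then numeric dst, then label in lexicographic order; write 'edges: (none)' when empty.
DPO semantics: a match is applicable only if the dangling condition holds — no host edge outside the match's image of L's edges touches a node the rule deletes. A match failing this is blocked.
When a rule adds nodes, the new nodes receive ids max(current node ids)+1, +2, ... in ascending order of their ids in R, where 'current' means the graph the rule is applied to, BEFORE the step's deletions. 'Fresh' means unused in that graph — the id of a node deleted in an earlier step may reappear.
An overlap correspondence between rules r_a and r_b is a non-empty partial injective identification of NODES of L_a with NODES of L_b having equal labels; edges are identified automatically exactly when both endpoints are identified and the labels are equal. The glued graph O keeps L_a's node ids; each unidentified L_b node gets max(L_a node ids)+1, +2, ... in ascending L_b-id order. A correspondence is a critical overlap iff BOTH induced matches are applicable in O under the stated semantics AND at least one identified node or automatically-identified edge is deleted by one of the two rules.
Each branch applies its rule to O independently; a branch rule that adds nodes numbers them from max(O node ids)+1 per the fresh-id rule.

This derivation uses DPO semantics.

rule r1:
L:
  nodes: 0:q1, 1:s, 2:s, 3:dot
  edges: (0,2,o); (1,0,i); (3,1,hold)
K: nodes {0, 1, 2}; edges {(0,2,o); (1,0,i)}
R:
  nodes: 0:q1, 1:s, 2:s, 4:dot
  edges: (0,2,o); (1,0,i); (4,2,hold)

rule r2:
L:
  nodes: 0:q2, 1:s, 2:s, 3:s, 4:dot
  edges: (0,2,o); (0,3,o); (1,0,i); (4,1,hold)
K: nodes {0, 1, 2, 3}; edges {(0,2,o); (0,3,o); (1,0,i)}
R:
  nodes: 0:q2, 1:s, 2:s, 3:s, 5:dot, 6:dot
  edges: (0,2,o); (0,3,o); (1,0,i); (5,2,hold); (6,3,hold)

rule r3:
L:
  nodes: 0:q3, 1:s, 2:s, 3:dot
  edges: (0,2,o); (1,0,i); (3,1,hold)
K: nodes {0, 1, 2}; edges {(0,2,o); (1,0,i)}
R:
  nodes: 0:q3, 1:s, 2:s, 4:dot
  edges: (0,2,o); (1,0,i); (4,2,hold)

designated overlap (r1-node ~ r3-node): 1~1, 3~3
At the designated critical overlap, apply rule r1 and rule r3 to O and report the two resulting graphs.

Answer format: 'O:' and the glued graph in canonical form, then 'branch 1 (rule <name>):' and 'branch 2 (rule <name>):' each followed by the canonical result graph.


O:
nodes: 0:q1, 1:s, 2:s, 3:dot, 4:q3, 5:s
edges: (0,2,o); (1,0,i); (1,4,i); (3,1,hold); (4,5,o)
branch 1 (rule r1):
nodes: 0:q1, 1:s, 2:s, 4:q3, 5:s, 6:dot
edges: (0,2,o); (1,0,i); (1,4,i); (4,5,o); (6,2,hold)
branch 2 (rule r3):
nodes: 0:q1, 1:s, 2:s, 4:q3, 5:s, 6:dot
edges: (0,2,o); (1,0,i); (1,4,i); (4,5,o); (6,5,hold)


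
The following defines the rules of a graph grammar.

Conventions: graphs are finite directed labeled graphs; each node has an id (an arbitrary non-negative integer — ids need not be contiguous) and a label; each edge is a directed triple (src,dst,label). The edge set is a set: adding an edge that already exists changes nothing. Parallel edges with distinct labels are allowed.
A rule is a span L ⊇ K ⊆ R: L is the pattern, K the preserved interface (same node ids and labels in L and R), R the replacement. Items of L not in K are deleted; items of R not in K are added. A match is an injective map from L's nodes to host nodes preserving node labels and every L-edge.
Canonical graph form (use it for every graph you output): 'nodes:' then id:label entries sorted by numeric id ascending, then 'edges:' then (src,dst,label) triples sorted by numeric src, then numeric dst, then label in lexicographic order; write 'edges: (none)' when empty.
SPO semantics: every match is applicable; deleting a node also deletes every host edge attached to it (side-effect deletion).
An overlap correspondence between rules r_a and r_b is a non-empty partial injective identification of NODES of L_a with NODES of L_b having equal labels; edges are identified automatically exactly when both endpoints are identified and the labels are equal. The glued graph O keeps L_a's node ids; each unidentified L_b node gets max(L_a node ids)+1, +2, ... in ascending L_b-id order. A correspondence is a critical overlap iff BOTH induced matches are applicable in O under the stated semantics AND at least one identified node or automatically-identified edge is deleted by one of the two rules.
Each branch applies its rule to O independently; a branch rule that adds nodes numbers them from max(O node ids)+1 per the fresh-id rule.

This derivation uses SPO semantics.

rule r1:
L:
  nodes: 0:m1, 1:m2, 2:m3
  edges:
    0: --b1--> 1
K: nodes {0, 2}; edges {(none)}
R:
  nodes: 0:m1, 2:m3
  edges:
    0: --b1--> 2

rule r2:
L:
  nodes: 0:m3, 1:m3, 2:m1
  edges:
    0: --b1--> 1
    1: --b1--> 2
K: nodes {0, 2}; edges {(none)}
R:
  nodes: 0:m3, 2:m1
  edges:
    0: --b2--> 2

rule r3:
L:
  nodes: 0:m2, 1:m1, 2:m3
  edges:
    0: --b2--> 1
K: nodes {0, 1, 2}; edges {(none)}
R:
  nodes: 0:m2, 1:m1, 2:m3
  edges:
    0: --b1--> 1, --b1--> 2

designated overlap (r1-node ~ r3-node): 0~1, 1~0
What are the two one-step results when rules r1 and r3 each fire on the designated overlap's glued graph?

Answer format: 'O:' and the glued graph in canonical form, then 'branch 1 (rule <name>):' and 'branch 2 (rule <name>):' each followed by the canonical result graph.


O:
nodes: 0:m1, 1:m2, 2:m3, 3:m3
edges: (0,1,b1); (1,0,b2)
branch 1 (rule r1):
nodes: 0:m1, 2:m3, 3:m3
edges: (0,2,b1)
branch 2 (rule r3):
nodes: 0:m1, 1:m2, 2:m3, 3:m3
edges: (0,1,b1); (1,0,b1); (1,3,b1)


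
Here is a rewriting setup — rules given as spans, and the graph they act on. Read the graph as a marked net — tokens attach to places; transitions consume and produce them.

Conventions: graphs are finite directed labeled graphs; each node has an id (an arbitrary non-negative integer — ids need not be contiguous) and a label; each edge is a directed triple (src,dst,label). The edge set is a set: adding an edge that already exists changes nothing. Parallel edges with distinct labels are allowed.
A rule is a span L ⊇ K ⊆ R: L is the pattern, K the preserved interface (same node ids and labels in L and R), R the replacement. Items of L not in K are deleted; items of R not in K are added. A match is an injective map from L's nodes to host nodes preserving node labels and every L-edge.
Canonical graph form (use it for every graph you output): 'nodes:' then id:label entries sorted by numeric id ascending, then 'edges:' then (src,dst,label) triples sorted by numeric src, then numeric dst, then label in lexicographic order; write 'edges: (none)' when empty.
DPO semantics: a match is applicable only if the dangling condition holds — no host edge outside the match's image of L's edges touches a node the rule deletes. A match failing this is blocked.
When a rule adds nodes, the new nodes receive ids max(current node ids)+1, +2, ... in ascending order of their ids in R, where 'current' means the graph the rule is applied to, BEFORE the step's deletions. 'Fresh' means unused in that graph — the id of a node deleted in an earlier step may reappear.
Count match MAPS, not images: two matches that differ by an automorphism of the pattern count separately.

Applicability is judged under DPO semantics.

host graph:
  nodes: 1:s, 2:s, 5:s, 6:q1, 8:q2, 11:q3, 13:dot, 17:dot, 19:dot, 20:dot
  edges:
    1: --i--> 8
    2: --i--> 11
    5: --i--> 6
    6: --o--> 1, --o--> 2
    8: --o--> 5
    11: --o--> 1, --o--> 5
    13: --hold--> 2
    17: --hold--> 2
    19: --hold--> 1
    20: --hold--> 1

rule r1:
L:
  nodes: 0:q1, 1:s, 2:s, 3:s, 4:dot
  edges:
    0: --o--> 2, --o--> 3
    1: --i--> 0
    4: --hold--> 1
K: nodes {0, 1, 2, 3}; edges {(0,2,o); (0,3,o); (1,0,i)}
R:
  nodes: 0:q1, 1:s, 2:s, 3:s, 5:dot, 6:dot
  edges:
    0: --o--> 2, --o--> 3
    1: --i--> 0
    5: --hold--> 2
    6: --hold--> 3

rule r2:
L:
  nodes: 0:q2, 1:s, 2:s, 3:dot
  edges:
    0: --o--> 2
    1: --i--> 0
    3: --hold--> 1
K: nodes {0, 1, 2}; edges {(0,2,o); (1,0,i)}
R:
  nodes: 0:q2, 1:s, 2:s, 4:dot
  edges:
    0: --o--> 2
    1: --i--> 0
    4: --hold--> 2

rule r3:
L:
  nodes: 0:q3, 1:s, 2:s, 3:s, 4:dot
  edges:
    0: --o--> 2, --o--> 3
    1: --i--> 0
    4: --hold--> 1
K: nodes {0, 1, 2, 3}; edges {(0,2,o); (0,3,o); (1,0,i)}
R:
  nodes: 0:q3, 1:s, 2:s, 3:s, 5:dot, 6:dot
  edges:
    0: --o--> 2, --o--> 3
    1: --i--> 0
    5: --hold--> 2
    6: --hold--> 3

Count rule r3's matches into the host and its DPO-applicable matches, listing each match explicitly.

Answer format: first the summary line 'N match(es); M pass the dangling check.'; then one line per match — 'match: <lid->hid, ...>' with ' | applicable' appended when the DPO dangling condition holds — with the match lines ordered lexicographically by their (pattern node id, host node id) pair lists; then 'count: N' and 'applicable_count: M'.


4 match(es); 4 pass the dangling check.
match: 0->11, 1->2, 2->1, 3->5, 4->13 | applicable
match: 0->11, 1->2, 2->1, 3->5, 4->17 | applicable
match: 0->11, 1->2, 2->5, 3->1, 4->13 | applicable
match: 0->11, 1->2, 2->5, 3->1, 4->17 | applicable
count: 4
applicable_count: 4


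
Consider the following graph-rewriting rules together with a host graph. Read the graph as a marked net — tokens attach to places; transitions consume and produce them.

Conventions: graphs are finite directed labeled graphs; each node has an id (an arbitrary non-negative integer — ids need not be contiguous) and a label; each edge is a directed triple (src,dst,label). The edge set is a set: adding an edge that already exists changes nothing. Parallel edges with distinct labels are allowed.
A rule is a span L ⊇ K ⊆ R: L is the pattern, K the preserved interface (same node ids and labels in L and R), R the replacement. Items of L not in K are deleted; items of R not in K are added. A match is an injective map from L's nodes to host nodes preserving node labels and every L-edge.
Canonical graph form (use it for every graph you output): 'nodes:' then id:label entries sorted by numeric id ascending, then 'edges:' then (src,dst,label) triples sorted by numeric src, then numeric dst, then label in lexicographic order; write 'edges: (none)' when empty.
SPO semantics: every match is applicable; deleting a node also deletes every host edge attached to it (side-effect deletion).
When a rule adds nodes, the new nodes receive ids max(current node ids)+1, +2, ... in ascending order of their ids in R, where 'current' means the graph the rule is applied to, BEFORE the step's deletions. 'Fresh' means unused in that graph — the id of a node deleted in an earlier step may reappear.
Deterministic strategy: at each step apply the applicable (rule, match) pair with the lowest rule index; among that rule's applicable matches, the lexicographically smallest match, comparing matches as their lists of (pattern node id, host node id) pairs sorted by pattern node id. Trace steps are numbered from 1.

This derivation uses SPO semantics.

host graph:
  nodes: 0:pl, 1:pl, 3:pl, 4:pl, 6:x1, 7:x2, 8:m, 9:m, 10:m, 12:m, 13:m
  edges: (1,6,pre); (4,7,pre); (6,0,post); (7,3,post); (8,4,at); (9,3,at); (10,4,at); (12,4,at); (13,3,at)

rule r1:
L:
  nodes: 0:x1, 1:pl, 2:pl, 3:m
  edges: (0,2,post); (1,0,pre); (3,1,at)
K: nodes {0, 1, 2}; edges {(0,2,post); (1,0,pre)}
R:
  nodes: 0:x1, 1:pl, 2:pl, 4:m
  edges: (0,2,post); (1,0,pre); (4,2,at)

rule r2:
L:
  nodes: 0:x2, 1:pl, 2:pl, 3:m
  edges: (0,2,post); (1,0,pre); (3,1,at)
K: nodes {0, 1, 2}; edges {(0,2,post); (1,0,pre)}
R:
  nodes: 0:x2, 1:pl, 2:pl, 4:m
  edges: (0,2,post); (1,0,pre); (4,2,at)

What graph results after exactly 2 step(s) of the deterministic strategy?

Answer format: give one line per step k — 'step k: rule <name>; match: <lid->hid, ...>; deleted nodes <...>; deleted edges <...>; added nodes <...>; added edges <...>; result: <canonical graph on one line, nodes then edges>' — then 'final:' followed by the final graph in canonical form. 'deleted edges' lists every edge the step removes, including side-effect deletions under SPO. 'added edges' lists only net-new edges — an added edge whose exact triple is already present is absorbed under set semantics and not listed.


step 1: rule r2; match: 0->7, 1->4, 2->3, 3->8; deleted nodes 8; deleted edges (8,4,at); added nodes 14; added edges (14,3,at); result: nodes: 0:pl, 1:pl, 3:pl, 4:pl, 6:x1, 7:x2, 9:m, 10:m, 12:m, 13:m, 14:m edges: (1,6,pre); (4,7,pre); (6,0,post); (7,3,post); (9,3,at); (10,4,at); (12,4,at); (13,3,at); (14,3,at)
step 2: rule r2; match: 0->7, 1->4, 2->3, 3->10; deleted nodes 10; deleted edges (10,4,at); added nodes 15; added edges (15,3,at); result: nodes: 0:pl, 1:pl, 3:pl, 4:pl, 6:x1, 7:x2, 9:m, 12:m, 13:m, 14:m, 15:m edges: (1,6,pre); (4,7,pre); (6,0,post); (7,3,post); (9,3,at); (12,4,at); (13,3,at); (14,3,at); (15,3,at)
final:
nodes: 0:pl, 1:pl, 3:pl, 4:pl, 6:x1, 7:x2, 9:m, 12:m, 13:m, 14:m, 15:m
edges: (1,6,pre); (4,7,pre); (6,0,post); (7,3,post); (9,3,at); (12,4,at); (13,3,at); (14,3,at); (15,3,at)


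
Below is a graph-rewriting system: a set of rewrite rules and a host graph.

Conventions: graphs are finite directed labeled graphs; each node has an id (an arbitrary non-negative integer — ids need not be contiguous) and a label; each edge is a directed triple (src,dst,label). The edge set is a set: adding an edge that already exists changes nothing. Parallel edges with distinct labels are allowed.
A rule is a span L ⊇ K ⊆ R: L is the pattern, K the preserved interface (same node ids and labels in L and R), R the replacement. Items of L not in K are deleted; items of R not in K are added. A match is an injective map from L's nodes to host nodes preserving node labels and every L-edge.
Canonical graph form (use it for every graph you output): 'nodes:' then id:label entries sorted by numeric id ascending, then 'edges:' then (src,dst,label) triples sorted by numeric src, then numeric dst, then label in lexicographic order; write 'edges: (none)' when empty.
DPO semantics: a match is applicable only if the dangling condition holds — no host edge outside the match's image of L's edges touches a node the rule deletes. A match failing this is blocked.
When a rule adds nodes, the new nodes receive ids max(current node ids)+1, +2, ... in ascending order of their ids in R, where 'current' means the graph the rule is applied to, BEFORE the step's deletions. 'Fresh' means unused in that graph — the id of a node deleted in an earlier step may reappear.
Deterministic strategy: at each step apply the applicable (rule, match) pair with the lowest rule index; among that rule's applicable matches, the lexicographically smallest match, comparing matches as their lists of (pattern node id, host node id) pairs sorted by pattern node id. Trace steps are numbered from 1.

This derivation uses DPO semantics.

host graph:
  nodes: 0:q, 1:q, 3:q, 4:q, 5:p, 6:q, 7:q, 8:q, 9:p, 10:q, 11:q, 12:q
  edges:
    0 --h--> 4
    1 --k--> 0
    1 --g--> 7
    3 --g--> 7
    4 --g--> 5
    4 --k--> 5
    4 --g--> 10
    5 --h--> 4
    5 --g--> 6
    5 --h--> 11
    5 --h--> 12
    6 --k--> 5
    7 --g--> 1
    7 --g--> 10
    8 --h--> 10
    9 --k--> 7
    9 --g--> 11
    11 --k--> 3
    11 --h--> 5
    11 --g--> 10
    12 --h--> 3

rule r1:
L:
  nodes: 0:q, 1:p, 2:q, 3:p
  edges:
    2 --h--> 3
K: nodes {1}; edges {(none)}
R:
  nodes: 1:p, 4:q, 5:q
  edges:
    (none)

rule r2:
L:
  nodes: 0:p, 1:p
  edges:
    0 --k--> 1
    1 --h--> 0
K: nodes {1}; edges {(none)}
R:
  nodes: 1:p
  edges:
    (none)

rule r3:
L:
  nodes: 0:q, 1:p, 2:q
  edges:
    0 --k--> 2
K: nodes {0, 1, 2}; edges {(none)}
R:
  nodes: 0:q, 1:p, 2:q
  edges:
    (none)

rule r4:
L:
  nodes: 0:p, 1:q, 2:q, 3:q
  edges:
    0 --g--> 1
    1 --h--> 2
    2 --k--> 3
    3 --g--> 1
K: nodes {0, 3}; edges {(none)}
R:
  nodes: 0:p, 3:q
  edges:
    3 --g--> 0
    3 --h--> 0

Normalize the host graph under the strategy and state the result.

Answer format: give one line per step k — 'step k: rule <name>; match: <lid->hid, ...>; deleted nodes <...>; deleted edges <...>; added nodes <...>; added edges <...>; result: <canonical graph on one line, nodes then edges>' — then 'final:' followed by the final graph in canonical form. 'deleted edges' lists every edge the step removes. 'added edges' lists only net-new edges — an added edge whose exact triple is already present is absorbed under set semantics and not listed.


step 1: rule r3; match: 0->1, 1->5, 2->0; deleted nodes (none); deleted edges (1,0,k); added nodes (none); added edges (none); result: nodes: 0:q, 1:q, 3:q, 4:q, 5:p, 6:q, 7:q, 8:q, 9:p, 10:q, 11:q, 12:q edges: (0,4,h); (1,7,g); (3,7,g); (4,5,g); (4,5,k); (4,10,g); (5,4,h); (5,6,g); (5,11,h); (5,12,h); (6,5,k); (7,1,g); (7,10,g); (8,10,h); (9,7,k); (9,11,g); (11,3,k); (11,5,h); (11,10,g); (12,3,h)
step 2: rule r3; match: 0->11, 1->5, 2->3; deleted nodes (none); deleted edges (11,3,k); added nodes (none); added edges (none); result: nodes: 0:q, 1:q, 3:q, 4:q, 5:p, 6:q, 7:q, 8:q, 9:p, 10:q, 11:q, 12:q edges: (0,4,h); (1,7,g); (3,7,g); (4,5,g); (4,5,k); (4,10,g); (5,4,h); (5,6,g); (5,11,h); (5,12,h); (6,5,k); (7,1,g); (7,10,g); (8,10,h); (9,7,k); (9,11,g); (11,5,h); (11,10,g); (12,3,h)
final:
nodes: 0:q, 1:q, 3:q, 4:q, 5:p, 6:q, 7:q, 8:q, 9:p, 10:q, 11:q, 12:q
edges: (0,4,h); (1,7,g); (3,7,g); (4,5,g); (4,5,k); (4,10,g); (5,4,h); (5,6,g); (5,11,h); (5,12,h); (6,5,k); (7,1,g); (7,10,g); (8,10,h); (9,7,k); (9,11,g); (11,5,h); (11,10,g); (12,3,h)


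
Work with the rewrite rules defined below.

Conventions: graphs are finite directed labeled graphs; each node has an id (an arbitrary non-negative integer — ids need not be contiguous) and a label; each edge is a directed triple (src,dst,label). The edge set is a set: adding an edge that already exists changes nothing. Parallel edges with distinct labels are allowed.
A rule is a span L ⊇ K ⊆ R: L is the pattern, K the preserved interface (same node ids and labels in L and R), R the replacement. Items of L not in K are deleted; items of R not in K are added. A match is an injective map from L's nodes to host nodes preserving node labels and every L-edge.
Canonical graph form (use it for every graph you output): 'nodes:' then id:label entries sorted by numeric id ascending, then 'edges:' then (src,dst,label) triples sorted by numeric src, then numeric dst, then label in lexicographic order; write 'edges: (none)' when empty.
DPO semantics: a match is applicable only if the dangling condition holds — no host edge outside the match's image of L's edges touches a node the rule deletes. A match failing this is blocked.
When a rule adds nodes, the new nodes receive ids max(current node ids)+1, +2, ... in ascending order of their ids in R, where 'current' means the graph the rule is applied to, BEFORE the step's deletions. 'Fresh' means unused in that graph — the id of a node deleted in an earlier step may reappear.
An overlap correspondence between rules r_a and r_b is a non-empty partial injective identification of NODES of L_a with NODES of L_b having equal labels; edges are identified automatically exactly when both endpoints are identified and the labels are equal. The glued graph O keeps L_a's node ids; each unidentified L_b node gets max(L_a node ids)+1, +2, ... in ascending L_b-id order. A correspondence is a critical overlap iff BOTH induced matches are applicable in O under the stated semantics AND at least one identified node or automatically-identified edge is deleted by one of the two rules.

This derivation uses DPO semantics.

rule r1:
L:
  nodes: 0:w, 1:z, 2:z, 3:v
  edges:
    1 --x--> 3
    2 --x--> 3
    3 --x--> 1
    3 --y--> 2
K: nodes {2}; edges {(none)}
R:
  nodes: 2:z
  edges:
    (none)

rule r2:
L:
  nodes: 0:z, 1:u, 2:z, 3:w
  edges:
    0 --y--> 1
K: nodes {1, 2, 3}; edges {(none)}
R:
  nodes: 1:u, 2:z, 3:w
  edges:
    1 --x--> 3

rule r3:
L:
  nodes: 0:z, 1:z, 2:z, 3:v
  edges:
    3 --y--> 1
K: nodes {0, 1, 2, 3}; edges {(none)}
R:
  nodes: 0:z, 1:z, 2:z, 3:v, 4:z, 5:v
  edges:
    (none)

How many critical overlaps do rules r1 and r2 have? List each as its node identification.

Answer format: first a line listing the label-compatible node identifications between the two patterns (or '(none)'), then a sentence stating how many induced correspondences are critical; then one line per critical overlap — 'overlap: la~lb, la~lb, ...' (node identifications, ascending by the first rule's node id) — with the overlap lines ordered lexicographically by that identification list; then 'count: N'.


label-compatible node identifications between L(r1) and L(r2): 0~3, 1~0, 1~2, 2~0, 2~2
4 of the induced correspondences are critical overlaps of r1 and r2.
overlap: 0~3
overlap: 0~3, 1~2
overlap: 0~3, 2~2
overlap: 1~2
count: 4


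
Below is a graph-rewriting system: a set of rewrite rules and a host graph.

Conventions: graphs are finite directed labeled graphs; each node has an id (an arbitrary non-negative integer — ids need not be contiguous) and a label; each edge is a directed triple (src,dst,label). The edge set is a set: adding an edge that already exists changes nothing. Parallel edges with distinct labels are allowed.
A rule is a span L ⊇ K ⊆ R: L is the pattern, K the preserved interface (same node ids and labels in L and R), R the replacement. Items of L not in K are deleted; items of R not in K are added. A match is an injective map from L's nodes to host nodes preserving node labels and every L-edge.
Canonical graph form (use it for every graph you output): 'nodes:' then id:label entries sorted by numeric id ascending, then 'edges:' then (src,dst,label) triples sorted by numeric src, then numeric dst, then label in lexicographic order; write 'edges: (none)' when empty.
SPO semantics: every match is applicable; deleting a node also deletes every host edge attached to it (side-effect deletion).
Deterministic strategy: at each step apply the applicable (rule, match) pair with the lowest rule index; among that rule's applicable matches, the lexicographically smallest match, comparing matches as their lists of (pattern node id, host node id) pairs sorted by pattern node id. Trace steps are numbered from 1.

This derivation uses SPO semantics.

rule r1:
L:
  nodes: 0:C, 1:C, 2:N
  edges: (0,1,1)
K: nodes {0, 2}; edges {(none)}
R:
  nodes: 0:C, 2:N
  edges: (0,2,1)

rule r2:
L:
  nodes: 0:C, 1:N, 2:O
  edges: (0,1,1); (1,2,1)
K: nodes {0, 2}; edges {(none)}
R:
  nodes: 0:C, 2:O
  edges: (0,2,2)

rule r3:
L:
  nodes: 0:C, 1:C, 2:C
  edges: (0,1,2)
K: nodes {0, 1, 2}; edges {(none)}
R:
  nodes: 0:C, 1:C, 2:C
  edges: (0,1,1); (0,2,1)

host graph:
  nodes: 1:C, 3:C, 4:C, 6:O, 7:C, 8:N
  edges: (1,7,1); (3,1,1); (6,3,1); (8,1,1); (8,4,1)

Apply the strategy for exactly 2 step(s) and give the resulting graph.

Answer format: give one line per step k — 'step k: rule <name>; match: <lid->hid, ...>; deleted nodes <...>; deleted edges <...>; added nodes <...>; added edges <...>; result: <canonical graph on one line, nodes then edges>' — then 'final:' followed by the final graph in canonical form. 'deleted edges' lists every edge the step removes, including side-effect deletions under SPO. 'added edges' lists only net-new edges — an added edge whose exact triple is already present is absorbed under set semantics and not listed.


step 1: rule r1; match: 0->1, 1->7, 2->8; deleted nodes 7; deleted edges (1,7,1); added nodes (none); added edges (1,8,1); result: nodes: 1:C, 3:C, 4:C, 6:O, 8:N edges: (1,8,1); (3,1,1); (6,3,1); (8,1,1); (8,4,1)
step 2: rule r1; match: 0->3, 1->1, 2->8; deleted nodes 1; deleted edges (1,8,1); (3,1,1); (8,1,1); added nodes (none); added edges (3,8,1); result: nodes: 3:C, 4:C, 6:O, 8:N edges: (3,8,1); (6,3,1); (8,4,1)
final:
nodes: 3:C, 4:C, 6:O, 8:N
edges: (3,8,1); (6,3,1); (8,4,1)
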